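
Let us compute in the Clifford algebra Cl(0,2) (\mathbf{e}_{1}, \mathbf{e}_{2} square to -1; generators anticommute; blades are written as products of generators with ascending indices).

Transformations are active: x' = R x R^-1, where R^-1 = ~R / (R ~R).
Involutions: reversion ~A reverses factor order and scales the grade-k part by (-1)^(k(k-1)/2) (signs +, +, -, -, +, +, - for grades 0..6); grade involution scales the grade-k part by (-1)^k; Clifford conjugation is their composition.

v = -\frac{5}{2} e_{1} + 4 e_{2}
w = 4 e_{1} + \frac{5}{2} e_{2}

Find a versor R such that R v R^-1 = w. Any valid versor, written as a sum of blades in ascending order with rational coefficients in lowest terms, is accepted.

Equal squares first: v^2 = w^2 = -\frac{89}{4}. Then v + w = \frac{3}{2} e_{1} + \frac{13}{2} e_{2} is a versor taking v to w, provided it is invertible.
Answer: \frac{3}{2} e_{1} + \frac{13}{2} e_{2}


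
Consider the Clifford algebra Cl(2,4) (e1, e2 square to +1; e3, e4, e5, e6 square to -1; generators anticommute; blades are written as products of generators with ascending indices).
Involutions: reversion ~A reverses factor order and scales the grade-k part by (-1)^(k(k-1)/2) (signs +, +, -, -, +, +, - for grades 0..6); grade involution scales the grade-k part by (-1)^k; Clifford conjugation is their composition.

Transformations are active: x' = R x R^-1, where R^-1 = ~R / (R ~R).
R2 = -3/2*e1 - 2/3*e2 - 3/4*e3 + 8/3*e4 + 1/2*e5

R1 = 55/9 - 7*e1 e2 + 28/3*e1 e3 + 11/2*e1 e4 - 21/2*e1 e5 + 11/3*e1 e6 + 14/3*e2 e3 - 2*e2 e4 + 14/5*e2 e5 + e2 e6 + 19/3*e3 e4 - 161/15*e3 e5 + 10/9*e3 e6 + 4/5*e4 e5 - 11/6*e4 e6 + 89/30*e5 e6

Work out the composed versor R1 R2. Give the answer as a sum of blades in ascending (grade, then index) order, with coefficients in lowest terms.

Distribute over the terms of R2 (each basis-blade product reordered to ascending indices, repeated generators contracted through their squares):
R1 (-3/2*e1) = -55/6*e1 - 21/2*e2 + 14*e3 + 33/4*e4 - 63/4*e5 + 11/2*e6 - 7*e1 e2 e3 + 3*e1 e2 e4 - 21/5*e1 e2 e5 - 3/2*e1 e2 e6 - 19/2*e1 e3 e4 + 161/10*e1 e3 e5 - 5/3*e1 e3 e6 - 6/5*e1 e4 e5 + 11/4*e1 e4 e6 - 89/20*e1 e5 e6
R1 (-2/3*e2) = 14/3*e1 - 110/27*e2 + 28/9*e3 - 4/3*e4 + 28/15*e5 + 2/3*e6 + 56/9*e1 e2 e3 + 11/3*e1 e2 e4 - 7*e1 e2 e5 + 22/9*e1 e2 e6 - 38/9*e2 e3 e4 + 322/45*e2 e3 e5 - 20/27*e2 e3 e6 - 8/15*e2 e4 e5 + 11/9*e2 e4 e6 - 89/45*e2 e5 e6
R1 (-3/4*e3) = 7*e1 + 7/2*e2 - 55/12*e3 - 19/4*e4 + 161/20*e5 - 5/6*e6 + 21/4*e1 e2 e3 + 33/8*e1 e3 e4 - 63/8*e1 e3 e5 + 11/4*e1 e3 e6 - 3/2*e2 e3 e4 + 21/10*e2 e3 e5 + 3/4*e2 e3 e6 - 3/5*e3 e4 e5 + 11/8*e3 e4 e6 - 89/40*e3 e5 e6
R1 (8/3*e4) = -44/3*e1 + 16/3*e2 - 152/9*e3 + 440/27*e4 + 32/15*e5 - 44/9*e6 - 56/3*e1 e2 e4 + 224/9*e1 e3 e4 + 28*e1 e4 e5 - 88/9*e1 e4 e6 + 112/9*e2 e3 e4 - 112/15*e2 e4 e5 - 8/3*e2 e4 e6 + 1288/45*e3 e4 e5 - 80/27*e3 e4 e6 + 356/45*e4 e5 e6
R1 (1/2*e5) = 21/4*e1 - 7/5*e2 + 161/30*e3 - 2/5*e4 + 55/18*e5 + 89/60*e6 - 7/2*e1 e2 e5 + 14/3*e1 e3 e5 + 11/4*e1 e4 e5 - 11/6*e1 e5 e6 + 7/3*e2 e3 e5 - e2 e4 e5 - 1/2*e2 e5 e6 + 19/6*e3 e4 e5 - 5/9*e3 e5 e6 + 11/12*e4 e5 e6
Summing the partial products and collecting blades:
Answer: -83/12*e1 - 964/135*e2 + 181/180*e3 + 4877/270*e4 - 29/45*e5 + 347/180*e6 + 161/36*e1 e2 e3 - 12*e1 e2 e4 - 147/10*e1 e2 e5 + 17/18*e1 e2 e6 + 1405/72*e1 e3 e4 + 1547/120*e1 e3 e5 + 13/12*e1 e3 e6 + 591/20*e1 e4 e5 - 253/36*e1 e4 e6 - 377/60*e1 e5 e6 + 121/18*e2 e3 e4 + 1043/90*e2 e3 e5 + 1/108*e2 e3 e6 - 9*e2 e4 e5 - 13/9*e2 e4 e6 - 223/90*e2 e5 e6 + 2807/90*e3 e4 e5 - 343/216*e3 e4 e6 - 1001/360*e3 e5 e6 + 1589/180*e4 e5 e6


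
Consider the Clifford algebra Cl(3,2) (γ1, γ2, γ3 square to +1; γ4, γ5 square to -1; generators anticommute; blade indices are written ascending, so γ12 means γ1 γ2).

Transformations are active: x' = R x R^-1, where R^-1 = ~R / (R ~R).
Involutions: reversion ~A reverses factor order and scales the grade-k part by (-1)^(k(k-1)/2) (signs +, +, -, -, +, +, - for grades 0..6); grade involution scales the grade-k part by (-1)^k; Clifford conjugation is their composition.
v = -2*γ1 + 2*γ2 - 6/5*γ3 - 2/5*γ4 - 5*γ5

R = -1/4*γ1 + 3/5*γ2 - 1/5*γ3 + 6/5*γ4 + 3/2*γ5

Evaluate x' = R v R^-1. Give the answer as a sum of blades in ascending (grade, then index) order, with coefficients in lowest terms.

~R = -1/4*γ1 + 3/5*γ2 - 1/5*γ3 + 6/5*γ4 + 3/2*γ5, and R ~R = -1291/400, so R^-1 = ~R / (-1291/400).
R v = 248/25 + 7/10*γ12 - 1/10*γ13 + 5/2*γ14 + 17/4*γ15 - 8/25*γ23 - 66/25*γ24 - 6*γ25 + 38/25*γ34 + 14/5*γ35 - 27/5*γ45
Answer: 4566/1291*γ1 - 36718/6455*γ2 + 15682/6455*γ3 - 45034/6455*γ4 - 5449/1291*γ5


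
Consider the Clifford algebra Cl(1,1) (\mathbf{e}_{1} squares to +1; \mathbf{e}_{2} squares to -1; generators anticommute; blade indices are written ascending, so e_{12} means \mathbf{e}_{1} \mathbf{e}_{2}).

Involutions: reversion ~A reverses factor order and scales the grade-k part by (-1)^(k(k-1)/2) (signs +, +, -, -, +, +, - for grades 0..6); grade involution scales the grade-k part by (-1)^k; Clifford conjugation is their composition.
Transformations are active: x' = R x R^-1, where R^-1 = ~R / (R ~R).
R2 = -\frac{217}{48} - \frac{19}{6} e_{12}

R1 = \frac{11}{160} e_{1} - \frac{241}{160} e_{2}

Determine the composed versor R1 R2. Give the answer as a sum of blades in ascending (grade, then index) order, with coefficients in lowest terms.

Distribute over the terms of R1 (each basis-blade product reordered to ascending indices, repeated generators contracted through their squares):
(\frac{11}{160} e_{1}) R2 = -\frac{2387}{7680} e_{1} - \frac{209}{960} e_{2}
(-\frac{241}{160} e_{2}) R2 = \frac{4579}{960} e_{1} + \frac{52297}{7680} e_{2}
Summing the partial products and collecting blades:
Answer: \frac{2283}{512} e_{1} + \frac{3375}{512} e_{2}


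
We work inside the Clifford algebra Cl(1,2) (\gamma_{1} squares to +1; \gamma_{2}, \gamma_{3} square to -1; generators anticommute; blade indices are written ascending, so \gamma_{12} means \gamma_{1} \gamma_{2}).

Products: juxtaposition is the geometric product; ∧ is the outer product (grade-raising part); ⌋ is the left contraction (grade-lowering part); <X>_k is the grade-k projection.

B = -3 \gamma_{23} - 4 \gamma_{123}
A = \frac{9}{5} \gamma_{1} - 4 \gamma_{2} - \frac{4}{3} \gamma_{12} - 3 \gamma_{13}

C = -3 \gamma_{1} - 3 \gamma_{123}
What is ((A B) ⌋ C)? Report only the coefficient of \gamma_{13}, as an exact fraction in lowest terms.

step 1: -12 \gamma_{2} - \frac{20}{3} \gamma_{3} + 9 \gamma_{12} + 12 \gamma_{13} - \frac{36}{5} \gamma_{23} - \frac{27}{5} \gamma_{123}
step 2: -\frac{81}{5} - \frac{108}{5} \gamma_{1} + 36 \gamma_{2} - 27 \gamma_{3} - 20 \gamma_{12} + 36 \gamma_{13}
Answer: 36


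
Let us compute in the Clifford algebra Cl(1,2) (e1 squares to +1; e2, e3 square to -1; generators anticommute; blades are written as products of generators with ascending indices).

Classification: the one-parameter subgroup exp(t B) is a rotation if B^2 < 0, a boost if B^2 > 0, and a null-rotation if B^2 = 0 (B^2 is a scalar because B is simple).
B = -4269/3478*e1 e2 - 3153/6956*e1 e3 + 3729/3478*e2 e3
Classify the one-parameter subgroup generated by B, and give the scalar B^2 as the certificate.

B^2 term by term: the squares give (-4269/3478)^2*(e1 e2)^2 + (-3153/6956)^2*(e1 e3)^2 + (3729/3478)^2*(e2 e3)^2 = 18224361/12096484*(+1) + 9941409/48385936*(+1) + 13905441/12096484*(-1) = 9/16 (each basis 2-blade squares to minus the product of its generators' squares); cross terms between blades sharing an index anticommute and cancel. So B^2 = 9/16.
Answer: boost, certificate B^2 = 9/16. Check the certificate: B^2 = 9/16, and that sign is decisive whatever form B takes.


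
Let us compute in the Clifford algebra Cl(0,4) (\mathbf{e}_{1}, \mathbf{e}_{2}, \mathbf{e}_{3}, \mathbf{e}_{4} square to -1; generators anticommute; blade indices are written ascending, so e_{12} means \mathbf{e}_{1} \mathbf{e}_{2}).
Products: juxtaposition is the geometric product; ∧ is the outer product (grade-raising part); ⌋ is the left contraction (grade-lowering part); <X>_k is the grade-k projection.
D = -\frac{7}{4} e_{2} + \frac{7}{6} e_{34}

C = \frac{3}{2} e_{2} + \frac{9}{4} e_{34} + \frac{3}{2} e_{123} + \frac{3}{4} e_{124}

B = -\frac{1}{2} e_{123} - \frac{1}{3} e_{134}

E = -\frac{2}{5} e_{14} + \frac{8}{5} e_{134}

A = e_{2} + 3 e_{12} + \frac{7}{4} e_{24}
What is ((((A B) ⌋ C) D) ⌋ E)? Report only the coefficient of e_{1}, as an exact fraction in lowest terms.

step 1: \frac{3}{2} e_{3} - \frac{1}{2} e_{13} - \frac{7}{12} e_{123} + \frac{7}{8} e_{134} - e_{234} + \frac{1}{3} e_{1234}
step 2: -\frac{7}{8} - \frac{3}{4} e_{2} - \frac{27}{8} e_{4} - \frac{9}{4} e_{12}
step 3: -\frac{21}{16} - \frac{63}{16} e_{1} + \frac{49}{32} e_{2} - \frac{63}{16} e_{3} - \frac{189}{32} e_{24} - \frac{49}{48} e_{34} - \frac{7}{8} e_{234} - \frac{21}{8} e_{1234}
step 4: \frac{49}{30} e_{1} - \frac{63}{40} e_{4} - \frac{231}{40} e_{14} + \frac{63}{10} e_{34} - \frac{21}{10} e_{134}
Answer: \frac{49}{30}


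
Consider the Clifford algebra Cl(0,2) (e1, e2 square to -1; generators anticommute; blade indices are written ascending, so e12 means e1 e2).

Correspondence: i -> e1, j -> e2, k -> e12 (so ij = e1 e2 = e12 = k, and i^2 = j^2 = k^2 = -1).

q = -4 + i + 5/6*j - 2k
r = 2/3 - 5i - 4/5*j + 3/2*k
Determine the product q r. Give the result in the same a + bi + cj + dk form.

In blades: q = -4 + e1 + 5/6*e2 - 2*e12, r = 2/3 - 5*e1 - 4/5*e2 + 3/2*e12.
Distribute q over r term by term (generator squares from the signature, products reordered to ascending indices): (-4)*r = -8/3 + 20*e1 + 16/5*e2 - 6*e12; (e1)*r = 5 + 2/3*e1 - 3/2*e2 - 4/5*e12; (5/6*e2)*r = 2/3 + 5/4*e1 + 5/9*e2 + 25/6*e12; (-2*e12)*r = 3 - 8/5*e1 + 10*e2 - 4/3*e12.
Sum: 6 + 1219/60*e1 + 1103/90*e2 - 119/30*e12; translating back through the correspondence:
Answer: 6 + 1219/60*i + 1103/90*j - 119/30*k


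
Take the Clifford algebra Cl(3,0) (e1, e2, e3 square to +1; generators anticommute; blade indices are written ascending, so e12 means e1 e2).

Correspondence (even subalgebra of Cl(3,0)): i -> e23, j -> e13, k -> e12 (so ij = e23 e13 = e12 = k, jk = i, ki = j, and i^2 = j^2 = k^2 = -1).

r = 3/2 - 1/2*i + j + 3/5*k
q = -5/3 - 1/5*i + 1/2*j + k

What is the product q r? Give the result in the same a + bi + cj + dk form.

In blades: q = -5/3 + e12 + 1/2*e13 - 1/5*e23, r = 3/2 + 3/5*e12 + e13 - 1/2*e23.
Distribute q over r term by term (generator squares from the signature, products reordered to ascending indices): (-5/3)*r = -5/2 - e12 - 5/3*e13 + 5/6*e23; (e12)*r = -3/5 + 3/2*e12 - 1/2*e13 - e23; (1/2*e13)*r = -1/2 + 1/4*e12 + 3/4*e13 + 3/10*e23; (-1/5*e23)*r = -1/10 - 1/5*e12 + 3/25*e13 - 3/10*e23.
Sum: -37/10 + 11/20*e12 - 389/300*e13 - 1/6*e23; translating back through the correspondence:
Answer: -37/10 - 1/6*i - 389/300*j + 11/20*k


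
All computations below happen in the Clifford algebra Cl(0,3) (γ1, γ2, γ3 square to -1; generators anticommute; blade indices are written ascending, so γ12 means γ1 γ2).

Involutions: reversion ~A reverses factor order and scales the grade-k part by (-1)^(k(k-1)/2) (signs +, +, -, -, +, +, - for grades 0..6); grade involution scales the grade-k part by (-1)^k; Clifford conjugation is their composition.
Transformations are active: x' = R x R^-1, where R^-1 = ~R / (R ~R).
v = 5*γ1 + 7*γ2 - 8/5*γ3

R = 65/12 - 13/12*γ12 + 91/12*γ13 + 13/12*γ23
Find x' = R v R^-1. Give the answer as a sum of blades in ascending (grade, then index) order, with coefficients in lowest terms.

~R = 65/12 + 13/12*γ12 - 91/12*γ13 - 13/12*γ23, and R ~R = 3211/36, so R^-1 = ~R / (3211/36).
R v = 234/5*γ1 + 1027/30*γ2 + 221/6*γ3 - 689/15*γ123
Answer: -41/95*γ1 + 472/95*γ2 + 683/95*γ3


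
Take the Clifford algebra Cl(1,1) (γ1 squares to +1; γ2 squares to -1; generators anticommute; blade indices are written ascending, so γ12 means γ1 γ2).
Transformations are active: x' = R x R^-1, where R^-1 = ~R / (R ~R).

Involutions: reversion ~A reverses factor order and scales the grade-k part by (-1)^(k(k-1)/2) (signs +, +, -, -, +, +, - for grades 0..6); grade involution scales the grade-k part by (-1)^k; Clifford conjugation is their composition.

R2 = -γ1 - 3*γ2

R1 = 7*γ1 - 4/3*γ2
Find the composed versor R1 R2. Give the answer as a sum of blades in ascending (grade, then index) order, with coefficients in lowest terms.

Distribute over the terms of R1 (each basis-blade product reordered to ascending indices, repeated generators contracted through their squares):
(7*γ1) R2 = -7 - 21*γ12
(-4/3*γ2) R2 = -4 - 4/3*γ12
Summing the partial products and collecting blades:
Answer: -11 - 67/3*γ12


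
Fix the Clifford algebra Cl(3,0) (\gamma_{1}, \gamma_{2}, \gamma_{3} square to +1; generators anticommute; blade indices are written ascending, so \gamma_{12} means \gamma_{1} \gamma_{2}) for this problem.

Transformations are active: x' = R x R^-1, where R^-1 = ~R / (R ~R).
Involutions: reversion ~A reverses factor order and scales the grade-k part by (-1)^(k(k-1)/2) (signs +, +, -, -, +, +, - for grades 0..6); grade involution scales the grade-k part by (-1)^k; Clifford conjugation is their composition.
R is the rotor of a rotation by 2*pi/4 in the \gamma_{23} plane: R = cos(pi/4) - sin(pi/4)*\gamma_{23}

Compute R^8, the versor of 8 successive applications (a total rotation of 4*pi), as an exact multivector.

Rotor phase runs at HALF the rotation angle; powers of one rotor simply add phase, so after 8 steps in \gamma_{23} the phase is 8*pi/4 = 2 \pi and R^8 = cos(2 \pi) - sin(2 \pi)*\gamma_{23}.
cos(2 \pi) = 1 and sin(2 \pi) = 0, so R^8 = 1. The total rotation 4*pi is 2 full turns, so every vector returns to itself, yet the rotor is +1, back on the identity sheet (an even number of 2*pi turns).
Answer: 1


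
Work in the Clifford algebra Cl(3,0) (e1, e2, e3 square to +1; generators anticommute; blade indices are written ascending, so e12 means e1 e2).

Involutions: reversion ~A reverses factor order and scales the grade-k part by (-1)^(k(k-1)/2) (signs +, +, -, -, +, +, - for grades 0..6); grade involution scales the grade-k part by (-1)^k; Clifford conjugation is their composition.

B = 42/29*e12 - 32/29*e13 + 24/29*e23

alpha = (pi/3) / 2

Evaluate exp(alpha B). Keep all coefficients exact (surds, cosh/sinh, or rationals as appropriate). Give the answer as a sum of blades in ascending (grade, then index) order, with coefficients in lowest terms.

B^2 term by term: the squares give (42/29)^2*(e12)^2 + (-32/29)^2*(e13)^2 + (24/29)^2*(e23)^2 = 1764/841*(-1) + 1024/841*(-1) + 576/841*(-1) = -4 (each basis 2-blade squares to minus the product of its generators' squares); cross terms between blades sharing an index anticommute and cancel. So B^2 = -4.
B^2 = -4 — B^2 < 0, so the exponential closes trigonometrically: l = 2, alpha*l = pi/3, so exp(alpha B) = cos(pi/3) + (sin(pi/3)/2)*B = 1/2 + (sqrt(3)/4)*B.
Answer: 1/2 + 21*sqrt(3)/58*e12 - 8*sqrt(3)/29*e13 + 6*sqrt(3)/29*e23


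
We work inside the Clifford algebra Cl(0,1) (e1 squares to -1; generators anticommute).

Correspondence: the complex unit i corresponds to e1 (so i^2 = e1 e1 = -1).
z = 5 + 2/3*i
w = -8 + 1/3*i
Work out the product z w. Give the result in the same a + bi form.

In blades: z = 5 + 2/3*e1, w = -8 + 1/3*e1.
Distribute z over w term by term (generator squares from the signature, products reordered to ascending indices): (5)*w = -40 + 5/3*e1; (2/3*e1)*w = -2/9 - 16/3*e1.
Sum: -362/9 - 11/3*e1; translating back through the correspondence:
Answer: -362/9 - 11/3*i


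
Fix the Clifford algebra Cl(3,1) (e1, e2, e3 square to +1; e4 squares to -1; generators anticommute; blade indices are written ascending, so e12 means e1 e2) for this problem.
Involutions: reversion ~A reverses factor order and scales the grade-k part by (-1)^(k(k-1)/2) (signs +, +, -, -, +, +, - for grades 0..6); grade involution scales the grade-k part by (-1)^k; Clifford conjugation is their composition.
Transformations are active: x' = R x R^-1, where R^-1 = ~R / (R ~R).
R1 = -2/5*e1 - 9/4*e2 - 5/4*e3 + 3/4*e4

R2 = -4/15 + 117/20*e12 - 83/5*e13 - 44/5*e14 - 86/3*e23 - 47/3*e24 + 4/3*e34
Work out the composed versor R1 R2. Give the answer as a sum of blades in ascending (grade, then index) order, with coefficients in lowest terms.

Distribute over the terms of R1 (each basis-blade product reordered to ascending indices, repeated generators contracted through their squares):
(-2/5*e1) R2 = 8/75*e1 - 117/50*e2 + 166/25*e3 + 88/25*e4 + 172/15*e123 + 94/15*e124 - 8/15*e134
(-9/4*e2) R2 = 1053/80*e1 + 3/5*e2 + 129/2*e3 + 141/4*e4 - 747/20*e123 - 99/5*e124 - 3*e234
(-5/4*e3) R2 = -83/4*e1 - 215/6*e2 + 1/3*e3 - 5/3*e4 - 117/16*e123 - 11*e134 - 235/12*e234
(3/4*e4) R2 = -33/5*e1 - 47/4*e2 + e3 - 1/5*e4 + 351/80*e124 - 249/20*e134 - 43/2*e234
Summing the partial products and collecting blades:
Answer: -16897/1200*e1 - 14797/300*e2 + 10871/150*e3 + 11071/300*e4 - 7967/240*e123 - 439/48*e124 - 1439/60*e134 - 529/12*e234


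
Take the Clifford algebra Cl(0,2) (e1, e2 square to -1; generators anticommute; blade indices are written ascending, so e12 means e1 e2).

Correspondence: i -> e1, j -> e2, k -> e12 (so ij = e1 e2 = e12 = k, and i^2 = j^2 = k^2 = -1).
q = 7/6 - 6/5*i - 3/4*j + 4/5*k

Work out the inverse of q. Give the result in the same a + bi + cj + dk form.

In blades: q = 7/6 - 6/5*e1 - 3/4*e2 + 4/5*e12.
With qbar = 7/6 + 6/5*e1 + 3/4*e2 - 4/5*e12 (scalar fixed, mapped units negated), q qbar = 14413/3600 (the sum of squared coefficients), so q^-1 = qbar / (14413/3600) = 600/2059 + 4320/14413*e1 + 2700/14413*e2 - 2880/14413*e12; translating back:
Answer: 600/2059 + 4320/14413*i + 2700/14413*j - 2880/14413*k


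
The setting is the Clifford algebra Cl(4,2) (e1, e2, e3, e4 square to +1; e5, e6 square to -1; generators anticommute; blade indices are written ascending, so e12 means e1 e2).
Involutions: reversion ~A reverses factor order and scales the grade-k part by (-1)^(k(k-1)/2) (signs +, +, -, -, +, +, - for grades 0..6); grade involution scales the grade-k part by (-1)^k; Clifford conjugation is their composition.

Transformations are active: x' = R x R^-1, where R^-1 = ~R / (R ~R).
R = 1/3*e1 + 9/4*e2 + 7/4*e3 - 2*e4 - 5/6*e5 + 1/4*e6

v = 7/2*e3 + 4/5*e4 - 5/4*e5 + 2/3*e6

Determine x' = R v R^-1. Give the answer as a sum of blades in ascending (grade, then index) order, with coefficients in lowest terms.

~R = 1/3*e1 + 9/4*e2 + 7/4*e3 - 2*e4 - 5/6*e5 + 1/4*e6, and R ~R = 551/48, so R^-1 = ~R / (551/48).
R v = 199/60 + 7/6*e13 + 4/15*e14 - 5/12*e15 + 2/9*e16 + 63/8*e23 + 9/5*e24 - 45/16*e25 + 3/2*e26 + 42/5*e34 + 35/48*e35 + 7/24*e36 + 19/6*e45 - 23/15*e46 - 35/144*e56
Answer: 1592/8265*e1 + 3582/2755*e2 - 13713/5510*e3 - 5388/2755*e4 + 5081/6612*e5 - 4316/8265*e6


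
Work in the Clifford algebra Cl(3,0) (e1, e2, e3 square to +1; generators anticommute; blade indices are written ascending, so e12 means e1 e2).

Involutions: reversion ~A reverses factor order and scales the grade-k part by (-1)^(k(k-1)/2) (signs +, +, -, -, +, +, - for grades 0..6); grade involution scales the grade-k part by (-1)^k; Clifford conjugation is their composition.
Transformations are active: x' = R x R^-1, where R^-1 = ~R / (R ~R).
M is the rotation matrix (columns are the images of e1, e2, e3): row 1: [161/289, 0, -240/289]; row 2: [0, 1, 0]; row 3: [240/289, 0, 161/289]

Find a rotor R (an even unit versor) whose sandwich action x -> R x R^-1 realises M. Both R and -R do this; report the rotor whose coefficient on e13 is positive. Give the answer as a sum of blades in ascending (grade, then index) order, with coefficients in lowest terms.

Method: write R = a + b12*e12 + b13*e13 + b23*e23 with a^2 + b12^2 + b13^2 + b23^2 = 1 (so R^-1 = ~R). Expanding the columns R e_j ~R gives tr M = 4a^2 - 1 and, from the antisymmetric part, M21 - M12 = -4a*b12, M13 - M31 = 4a*b13, M32 - M23 = -4a*b23.
Here tr M = 611/289, so a^2 = (1 + tr M)/4 = 225/289 and a = ±15/17. Taking a = 15/17: M21 - M12 = 0, M13 - M31 = -480/289, M32 - M23 = 0, giving b12 = 0, b13 = -8/17, b23 = 0, i.e. R = 15/17 - 8/17*e13.
Its e13 coefficient is negative, so report the other preimage -R.
Answer: -15/17 + 8/17*e13. Note: both R and -R realise this M (trace 611/289); the covering map identifies them, and the e13-coefficient sign is the tie-breaker.


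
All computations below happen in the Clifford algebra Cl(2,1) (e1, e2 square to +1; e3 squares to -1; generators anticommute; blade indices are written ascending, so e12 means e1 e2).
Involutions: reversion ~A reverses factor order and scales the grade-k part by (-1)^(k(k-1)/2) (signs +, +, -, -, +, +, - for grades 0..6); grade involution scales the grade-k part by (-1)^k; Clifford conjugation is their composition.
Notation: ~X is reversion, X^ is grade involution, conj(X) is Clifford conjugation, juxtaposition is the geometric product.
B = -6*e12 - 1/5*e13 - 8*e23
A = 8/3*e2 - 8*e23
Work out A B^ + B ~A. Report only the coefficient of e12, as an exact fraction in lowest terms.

first term: 64 + 16*e1 - 64/3*e3 - 8/5*e12 - 48*e13 + 8/15*e123
second term: -64 - 16*e1 + 64/3*e3 - 8/5*e12 - 48*e13 + 8/15*e123
Answer: -16/5


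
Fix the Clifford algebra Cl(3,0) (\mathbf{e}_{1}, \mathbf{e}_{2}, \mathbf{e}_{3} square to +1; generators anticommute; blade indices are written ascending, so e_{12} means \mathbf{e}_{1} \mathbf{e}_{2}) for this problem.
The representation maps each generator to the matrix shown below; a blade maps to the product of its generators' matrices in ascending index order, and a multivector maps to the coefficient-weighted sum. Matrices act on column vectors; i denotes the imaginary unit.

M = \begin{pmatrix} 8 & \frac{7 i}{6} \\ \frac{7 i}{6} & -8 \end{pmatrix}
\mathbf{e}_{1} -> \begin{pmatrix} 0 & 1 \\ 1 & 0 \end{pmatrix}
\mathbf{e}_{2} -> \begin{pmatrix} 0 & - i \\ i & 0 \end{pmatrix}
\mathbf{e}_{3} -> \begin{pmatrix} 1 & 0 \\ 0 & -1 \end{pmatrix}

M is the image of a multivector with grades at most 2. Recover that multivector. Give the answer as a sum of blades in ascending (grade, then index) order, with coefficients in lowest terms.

Method: 1, rho(e_{1}), rho(e_{2}), rho(e_{3}) form a trace-orthogonal basis of the 2x2 complex matrices (tr(X Y) = 2 if X = Y, else 0), so M = m0*1 + m1*rho(e_{1}) + m2*rho(e_{2}) + m3*rho(e_{3}) with m0 = tr(M)/2 = 0, m1 = tr(M rho(e_{1}))/2 = \frac{7 i}{6}, m2 = tr(M rho(e_{2}))/2 = 0, m3 = tr(M rho(e_{3}))/2 = 8.
Multiplying table entries, the bivector images are rho(e_{12}) = i*rho(e_{3}), rho(e_{13}) = -i*rho(e_{2}), rho(e_{23}) = i*rho(e_{1}); with real blade coefficients the real parts of m0..m3 are the coefficients of 1, e_{1}, e_{2}, e_{3} and the imaginary parts give the bivectors (e_{23}: Im m1, e_{13}: -Im m2, e_{12}: Im m3).
Answer: 8 e_{3} + \frac{7}{6} e_{23}


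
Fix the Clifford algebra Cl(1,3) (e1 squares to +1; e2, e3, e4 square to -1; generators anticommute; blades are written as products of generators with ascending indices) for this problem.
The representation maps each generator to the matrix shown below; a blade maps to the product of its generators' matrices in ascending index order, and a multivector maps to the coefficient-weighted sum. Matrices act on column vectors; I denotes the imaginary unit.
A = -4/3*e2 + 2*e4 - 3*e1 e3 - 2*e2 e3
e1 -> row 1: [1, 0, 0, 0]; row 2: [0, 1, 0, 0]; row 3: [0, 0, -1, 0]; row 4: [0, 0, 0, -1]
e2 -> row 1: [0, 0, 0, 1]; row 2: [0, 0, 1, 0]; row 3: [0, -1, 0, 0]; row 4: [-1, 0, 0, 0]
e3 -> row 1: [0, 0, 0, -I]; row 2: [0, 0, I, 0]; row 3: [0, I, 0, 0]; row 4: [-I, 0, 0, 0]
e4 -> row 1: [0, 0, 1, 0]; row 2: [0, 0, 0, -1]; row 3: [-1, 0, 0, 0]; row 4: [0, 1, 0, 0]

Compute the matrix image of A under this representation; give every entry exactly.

Bivector images (products of the table entries): rho(e1 e3) = rho(e1)rho(e3) = row 1: [0, 0, 0, -I]; row 2: [0, 0, I, 0]; row 3: [0, -I, 0, 0]; row 4: [I, 0, 0, 0]; rho(e2 e3) = rho(e2)rho(e3) = row 1: [-I, 0, 0, 0]; row 2: [0, I, 0, 0]; row 3: [0, 0, -I, 0]; row 4: [0, 0, 0, I].
M = (-4/3)*rho(e2) + (2)*rho(e4) + (-3)*rho(e1 e3) + (-2)*rho(e2 e3), summed entrywise:
Answer: row 1: [2*I, 0, 2, -4/3 + 3*I]; row 2: [0, -2*I, -4/3 - 3*I, -2]; row 3: [-2, 4/3 + 3*I, 2*I, 0]; row 4: [4/3 - 3*I, 2, 0, -2*I]


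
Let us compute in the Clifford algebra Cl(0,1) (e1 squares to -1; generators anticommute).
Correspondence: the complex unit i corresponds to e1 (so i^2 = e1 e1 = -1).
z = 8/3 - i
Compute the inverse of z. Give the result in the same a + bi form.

In blades: z = 8/3 - e1.
With qbar = 8/3 + e1 (scalar fixed, mapped units negated), z qbar = 73/9 (the sum of squared coefficients), so z^-1 = qbar / (73/9) = 24/73 + 9/73*e1; translating back:
Answer: 24/73 + 9/73*i


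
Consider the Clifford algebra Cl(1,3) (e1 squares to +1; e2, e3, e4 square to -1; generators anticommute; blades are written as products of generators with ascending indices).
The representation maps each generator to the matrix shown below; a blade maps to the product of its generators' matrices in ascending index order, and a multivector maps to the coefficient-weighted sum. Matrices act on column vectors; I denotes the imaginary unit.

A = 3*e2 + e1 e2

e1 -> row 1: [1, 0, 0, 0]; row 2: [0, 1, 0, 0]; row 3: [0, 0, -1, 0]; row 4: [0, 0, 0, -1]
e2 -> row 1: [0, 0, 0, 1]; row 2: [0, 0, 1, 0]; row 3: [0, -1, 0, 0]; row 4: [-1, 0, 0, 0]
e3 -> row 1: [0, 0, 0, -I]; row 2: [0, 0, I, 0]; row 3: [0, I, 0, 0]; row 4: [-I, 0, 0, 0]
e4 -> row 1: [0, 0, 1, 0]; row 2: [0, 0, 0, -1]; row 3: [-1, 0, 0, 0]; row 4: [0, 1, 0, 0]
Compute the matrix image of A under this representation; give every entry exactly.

Bivector images (products of the table entries): rho(e1 e2) = rho(e1)rho(e2) = row 1: [0, 0, 0, 1]; row 2: [0, 0, 1, 0]; row 3: [0, 1, 0, 0]; row 4: [1, 0, 0, 0].
M = (3)*rho(e2) + (1)*rho(e1 e2), summed entrywise:
Answer: row 1: [0, 0, 0, 4]; row 2: [0, 0, 4, 0]; row 3: [0, -2, 0, 0]; row 4: [-2, 0, 0, 0]


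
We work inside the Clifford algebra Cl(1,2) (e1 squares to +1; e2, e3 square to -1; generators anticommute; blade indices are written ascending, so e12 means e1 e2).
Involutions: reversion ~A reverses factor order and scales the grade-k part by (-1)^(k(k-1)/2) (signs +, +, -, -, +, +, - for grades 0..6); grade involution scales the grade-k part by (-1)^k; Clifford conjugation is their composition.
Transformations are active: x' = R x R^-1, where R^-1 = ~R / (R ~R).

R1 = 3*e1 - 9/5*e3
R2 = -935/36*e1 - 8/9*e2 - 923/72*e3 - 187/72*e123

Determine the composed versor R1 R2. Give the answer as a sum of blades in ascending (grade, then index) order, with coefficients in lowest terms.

Distribute over the terms of R1 (each basis-blade product reordered to ascending indices, repeated generators contracted through their squares):
(3*e1) R2 = -935/12 - 8/3*e12 - 923/24*e13 - 187/24*e23
(-9/5*e3) R2 = -923/40 - 187/40*e12 - 187/4*e13 - 8/5*e23
Summing the partial products and collecting blades:
Answer: -12119/120 - 881/120*e12 - 2045/24*e13 - 1127/120*e23


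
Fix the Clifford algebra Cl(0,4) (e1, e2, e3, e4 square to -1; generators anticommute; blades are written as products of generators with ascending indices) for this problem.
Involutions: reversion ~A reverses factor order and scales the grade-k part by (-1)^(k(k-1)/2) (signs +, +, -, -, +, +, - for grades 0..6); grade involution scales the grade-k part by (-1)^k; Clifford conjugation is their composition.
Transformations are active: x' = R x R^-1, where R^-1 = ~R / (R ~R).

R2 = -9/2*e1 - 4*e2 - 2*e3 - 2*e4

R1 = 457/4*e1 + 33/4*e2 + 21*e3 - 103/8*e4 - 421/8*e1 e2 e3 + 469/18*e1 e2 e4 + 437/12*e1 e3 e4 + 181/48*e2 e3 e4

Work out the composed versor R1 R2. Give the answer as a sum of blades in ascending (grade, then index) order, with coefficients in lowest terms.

Distribute over the terms of R2 (each basis-blade product reordered to ascending indices, repeated generators contracted through their squares):
R1 (-9/2*e1) = 4113/8 + 297/8*e1 e2 + 189/2*e1 e3 - 927/16*e1 e4 - 3789/16*e2 e3 + 469/4*e2 e4 + 1311/8*e3 e4 + 543/32*e1 e2 e3 e4
R1 (-4*e2) = 33 - 457*e1 e2 + 421/2*e1 e3 - 938/9*e1 e4 + 84*e2 e3 - 103/2*e2 e4 + 181/12*e3 e4 - 437/3*e1 e2 e3 e4
R1 (-2*e3) = 42 - 421/4*e1 e2 - 457/2*e1 e3 - 437/6*e1 e4 - 33/2*e2 e3 - 181/24*e2 e4 - 103/4*e3 e4 + 469/9*e1 e2 e3 e4
R1 (-2*e4) = -103/4 + 469/9*e1 e2 + 437/6*e1 e3 - 457/2*e1 e4 + 181/24*e2 e3 - 33/2*e2 e4 - 42*e3 e4 + 421/4*e1 e2 e3 e4
Summing the partial products and collecting blades:
Answer: 4507/8 - 34057/72*e1 e2 + 448/3*e1 e3 - 66743/144*e1 e4 - 7765/48*e2 e3 + 1001/24*e2 e4 + 2669/24*e3 e4 + 8255/288*e1 e2 e3 e4


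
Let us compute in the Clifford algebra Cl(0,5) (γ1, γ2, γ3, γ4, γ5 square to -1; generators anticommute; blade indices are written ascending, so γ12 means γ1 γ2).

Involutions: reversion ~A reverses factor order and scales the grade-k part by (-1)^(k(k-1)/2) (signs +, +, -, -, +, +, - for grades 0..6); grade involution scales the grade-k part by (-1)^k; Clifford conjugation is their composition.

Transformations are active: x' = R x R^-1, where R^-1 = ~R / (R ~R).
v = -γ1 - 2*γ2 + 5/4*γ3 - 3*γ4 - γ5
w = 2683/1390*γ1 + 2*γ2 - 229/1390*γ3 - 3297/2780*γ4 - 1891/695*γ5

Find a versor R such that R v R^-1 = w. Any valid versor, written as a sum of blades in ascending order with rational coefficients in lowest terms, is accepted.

R = v + w = 1293/1390*γ1 + 3017/2780*γ3 - 11637/2780*γ4 - 2586/695*γ5 works: the equal norms (-265/16) guarantee its sandwich swaps v into w.
Answer: 1293/1390*γ1 + 3017/2780*γ3 - 11637/2780*γ4 - 2586/695*γ5


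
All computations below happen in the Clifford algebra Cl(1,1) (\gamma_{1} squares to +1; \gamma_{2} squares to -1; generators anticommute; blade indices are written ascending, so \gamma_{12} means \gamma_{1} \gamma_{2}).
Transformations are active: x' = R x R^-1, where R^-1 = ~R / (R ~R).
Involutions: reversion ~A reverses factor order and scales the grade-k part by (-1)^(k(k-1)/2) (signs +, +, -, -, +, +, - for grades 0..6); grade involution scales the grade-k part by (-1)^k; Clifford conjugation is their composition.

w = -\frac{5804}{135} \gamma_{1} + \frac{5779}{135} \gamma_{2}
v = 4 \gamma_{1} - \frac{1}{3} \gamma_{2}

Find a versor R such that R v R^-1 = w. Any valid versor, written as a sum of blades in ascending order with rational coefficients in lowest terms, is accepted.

Equal squares first: v^2 = w^2 = \frac{143}{9}. Then v + w = -\frac{5264}{135} \gamma_{1} + \frac{5734}{135} \gamma_{2} is a versor taking v to w, provided it is invertible.
Answer: -\frac{5264}{135} \gamma_{1} + \frac{5734}{135} \gamma_{2}


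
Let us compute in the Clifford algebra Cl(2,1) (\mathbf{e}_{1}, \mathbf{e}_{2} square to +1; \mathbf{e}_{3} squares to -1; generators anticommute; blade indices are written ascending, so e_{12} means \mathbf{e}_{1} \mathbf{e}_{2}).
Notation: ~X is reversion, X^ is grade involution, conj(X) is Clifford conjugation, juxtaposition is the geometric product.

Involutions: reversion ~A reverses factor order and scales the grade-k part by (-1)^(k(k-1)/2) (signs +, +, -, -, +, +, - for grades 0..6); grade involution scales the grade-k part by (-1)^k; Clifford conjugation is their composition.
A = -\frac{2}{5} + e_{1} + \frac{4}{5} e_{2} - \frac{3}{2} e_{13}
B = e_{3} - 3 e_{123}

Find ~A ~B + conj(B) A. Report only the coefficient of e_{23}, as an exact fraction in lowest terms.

first term: -\frac{3}{2} e_{1} - \frac{9}{2} e_{2} - \frac{2}{5} e_{3} - \frac{7}{5} e_{13} + \frac{19}{5} e_{23} - \frac{6}{5} e_{123}
second term: \frac{3}{2} e_{1} - \frac{9}{2} e_{2} + \frac{2}{5} e_{3} + \frac{17}{5} e_{13} - \frac{11}{5} e_{23} + \frac{6}{5} e_{123}
Answer: \frac{8}{5}


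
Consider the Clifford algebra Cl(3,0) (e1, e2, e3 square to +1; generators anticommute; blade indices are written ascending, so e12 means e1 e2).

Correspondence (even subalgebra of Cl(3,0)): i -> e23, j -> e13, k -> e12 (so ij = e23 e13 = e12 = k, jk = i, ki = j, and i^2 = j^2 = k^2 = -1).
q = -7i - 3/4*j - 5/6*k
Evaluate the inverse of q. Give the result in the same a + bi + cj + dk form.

In blades: q = -5/6*e12 - 3/4*e13 - 7*e23.
With qbar = 5/6*e12 + 3/4*e13 + 7*e23 (scalar fixed, mapped units negated), q qbar = 7237/144 (the sum of squared coefficients), so q^-1 = qbar / (7237/144) = 120/7237*e12 + 108/7237*e13 + 1008/7237*e23; translating back:
Answer: 1008/7237*i + 108/7237*j + 120/7237*k


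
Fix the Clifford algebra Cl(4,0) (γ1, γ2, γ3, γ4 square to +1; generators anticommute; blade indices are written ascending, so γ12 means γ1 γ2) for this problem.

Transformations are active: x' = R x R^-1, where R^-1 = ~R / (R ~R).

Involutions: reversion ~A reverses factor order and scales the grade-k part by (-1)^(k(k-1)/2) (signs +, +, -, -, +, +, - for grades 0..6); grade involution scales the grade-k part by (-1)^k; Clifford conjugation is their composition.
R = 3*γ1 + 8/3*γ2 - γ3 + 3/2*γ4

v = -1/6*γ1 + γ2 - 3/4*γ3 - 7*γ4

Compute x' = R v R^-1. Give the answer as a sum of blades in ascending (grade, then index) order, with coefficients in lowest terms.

~R = 3*γ1 + 8/3*γ2 - γ3 + 3/2*γ4, and R ~R = 697/36, so R^-1 = ~R / (697/36).
R v = -91/12 + 31/9*γ12 - 29/12*γ13 - 83/4*γ14 - γ23 - 121/6*γ24 + 65/8*γ34
Answer: -9131/4182*γ1 - 2153/697*γ2 + 4275/2788*γ3 + 4060/697*γ4


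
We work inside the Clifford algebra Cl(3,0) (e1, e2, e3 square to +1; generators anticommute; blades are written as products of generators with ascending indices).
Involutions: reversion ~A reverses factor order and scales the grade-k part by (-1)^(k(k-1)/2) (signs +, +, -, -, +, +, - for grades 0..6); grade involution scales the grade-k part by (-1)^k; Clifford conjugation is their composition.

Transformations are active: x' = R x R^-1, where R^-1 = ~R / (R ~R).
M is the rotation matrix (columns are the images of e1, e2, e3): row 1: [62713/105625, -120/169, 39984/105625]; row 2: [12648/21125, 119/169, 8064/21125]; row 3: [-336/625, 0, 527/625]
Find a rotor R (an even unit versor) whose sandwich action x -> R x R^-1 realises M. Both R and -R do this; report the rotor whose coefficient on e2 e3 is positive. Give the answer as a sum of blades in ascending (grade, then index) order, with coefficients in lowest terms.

Method: write R = a + b12*e1 e2 + b13*e1 e3 + b23*e2 e3 with a^2 + b12^2 + b13^2 + b23^2 = 1 (so R^-1 = ~R). Expanding the columns R e_j ~R gives tr M = 4a^2 - 1 and, from the antisymmetric part, M21 - M12 = -4a*b12, M13 - M31 = 4a*b13, M32 - M23 = -4a*b23.
Here tr M = 226151/105625, so a^2 = (1 + tr M)/4 = 82944/105625 and a = ±288/325. Taking a = 288/325: M21 - M12 = 27648/21125, M13 - M31 = 96768/105625, M32 - M23 = -8064/21125, giving b12 = -24/65, b13 = 84/325, b23 = 7/65, i.e. R = 288/325 - 24/65*e1 e2 + 84/325*e1 e3 + 7/65*e2 e3.
Its e2 e3 coefficient is already positive.
Answer: 288/325 - 24/65*e1 e2 + 84/325*e1 e3 + 7/65*e2 e3. Note: both R and -R realise this M (trace 226151/105625); the covering map identifies them, and the e2 e3-coefficient sign is the tie-breaker.


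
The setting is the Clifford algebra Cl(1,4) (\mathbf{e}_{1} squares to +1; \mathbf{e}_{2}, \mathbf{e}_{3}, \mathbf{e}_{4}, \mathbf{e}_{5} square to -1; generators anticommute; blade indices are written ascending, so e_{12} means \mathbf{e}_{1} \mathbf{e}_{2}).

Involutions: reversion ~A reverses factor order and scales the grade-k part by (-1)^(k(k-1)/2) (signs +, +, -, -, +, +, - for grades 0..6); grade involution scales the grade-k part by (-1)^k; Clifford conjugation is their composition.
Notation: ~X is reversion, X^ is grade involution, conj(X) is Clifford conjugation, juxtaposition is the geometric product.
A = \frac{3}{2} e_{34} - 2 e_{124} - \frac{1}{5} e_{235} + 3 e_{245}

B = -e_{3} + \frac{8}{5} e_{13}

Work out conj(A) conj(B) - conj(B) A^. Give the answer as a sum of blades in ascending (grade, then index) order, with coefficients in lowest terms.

first term: -\frac{3}{2} e_{4} + \frac{12}{5} e_{14} - \frac{1}{5} e_{25} - \frac{8}{25} e_{125} - \frac{16}{5} e_{234} + 2 e_{1234} + 3 e_{2345} + \frac{24}{5} e_{12345}
second term: -\frac{3}{2} e_{4} + \frac{12}{5} e_{14} + \frac{1}{5} e_{25} - \frac{8}{25} e_{125} - \frac{16}{5} e_{234} + 2 e_{1234} + 3 e_{2345} - \frac{24}{5} e_{12345}
Answer: -\frac{2}{5} e_{25} + \frac{48}{5} e_{12345}


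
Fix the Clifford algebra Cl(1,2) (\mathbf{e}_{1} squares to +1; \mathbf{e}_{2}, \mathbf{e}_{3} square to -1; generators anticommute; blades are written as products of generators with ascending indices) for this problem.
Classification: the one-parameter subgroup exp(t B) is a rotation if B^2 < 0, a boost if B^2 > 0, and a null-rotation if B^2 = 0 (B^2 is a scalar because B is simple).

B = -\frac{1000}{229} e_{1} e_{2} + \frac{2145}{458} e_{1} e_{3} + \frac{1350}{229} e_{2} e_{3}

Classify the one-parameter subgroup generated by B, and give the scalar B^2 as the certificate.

B^2 term by term: the squares give (-\frac{1000}{229})^2*(e_{1} e_{2})^2 + (\frac{2145}{458})^2*(e_{1} e_{3})^2 + (\frac{1350}{229})^2*(e_{2} e_{3})^2 = \frac{1000000}{52441}*(+1) + \frac{4601025}{209764}*(+1) + \frac{1822500}{52441}*(-1) = \frac{25}{4} (each basis 2-blade squares to minus the product of its generators' squares); cross terms between blades sharing an index anticommute and cancel. So B^2 = \frac{25}{4}.
Answer: boost, certificate B^2 = \frac{25}{4}. No conjugation can change B^2 = \frac{25}{4}; the sign gives the class.


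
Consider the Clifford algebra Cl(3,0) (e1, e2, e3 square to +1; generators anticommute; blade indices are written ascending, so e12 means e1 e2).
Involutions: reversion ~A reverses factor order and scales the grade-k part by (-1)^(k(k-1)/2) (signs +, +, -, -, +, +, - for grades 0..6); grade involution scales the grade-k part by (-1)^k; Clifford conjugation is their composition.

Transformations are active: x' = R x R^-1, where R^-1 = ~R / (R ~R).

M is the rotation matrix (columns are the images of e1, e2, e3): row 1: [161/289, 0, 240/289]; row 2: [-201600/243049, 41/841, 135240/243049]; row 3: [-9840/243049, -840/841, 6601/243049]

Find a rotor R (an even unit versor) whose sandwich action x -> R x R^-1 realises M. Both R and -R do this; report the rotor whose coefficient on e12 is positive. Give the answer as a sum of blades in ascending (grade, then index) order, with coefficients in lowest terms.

Method: write R = a + b12*e12 + b13*e13 + b23*e23 with a^2 + b12^2 + b13^2 + b23^2 = 1 (so R^-1 = ~R). Expanding the columns R e_j ~R gives tr M = 4a^2 - 1 and, from the antisymmetric part, M21 - M12 = -4a*b12, M13 - M31 = 4a*b13, M32 - M23 = -4a*b23.
Here tr M = 153851/243049, so a^2 = (1 + tr M)/4 = 99225/243049 and a = ±315/493. Taking a = 315/493: M21 - M12 = -201600/243049, M13 - M31 = 211680/243049, M32 - M23 = -378000/243049, giving b12 = 160/493, b13 = 168/493, b23 = 300/493, i.e. R = 315/493 + 160/493*e12 + 168/493*e13 + 300/493*e23.
Its e12 coefficient is already positive.
Answer: 315/493 + 160/493*e12 + 168/493*e13 + 300/493*e23. Note: both R and -R realise this M (trace 153851/243049); the covering map identifies them, and the e12-coefficient sign is the tie-breaker.


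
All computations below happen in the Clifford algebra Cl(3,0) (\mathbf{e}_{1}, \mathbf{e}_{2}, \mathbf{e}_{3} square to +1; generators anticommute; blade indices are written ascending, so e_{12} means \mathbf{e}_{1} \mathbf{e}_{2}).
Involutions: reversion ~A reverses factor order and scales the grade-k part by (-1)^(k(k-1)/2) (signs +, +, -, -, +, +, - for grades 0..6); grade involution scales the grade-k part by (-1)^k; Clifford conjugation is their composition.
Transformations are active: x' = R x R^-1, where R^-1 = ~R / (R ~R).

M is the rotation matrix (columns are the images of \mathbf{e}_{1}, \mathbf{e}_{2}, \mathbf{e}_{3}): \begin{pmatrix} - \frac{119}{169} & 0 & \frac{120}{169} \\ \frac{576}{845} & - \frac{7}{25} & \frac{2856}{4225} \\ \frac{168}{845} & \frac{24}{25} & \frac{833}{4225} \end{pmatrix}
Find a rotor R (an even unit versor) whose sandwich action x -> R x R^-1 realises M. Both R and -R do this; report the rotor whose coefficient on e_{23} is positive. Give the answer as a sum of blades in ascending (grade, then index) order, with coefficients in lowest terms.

Method: write R = a + b12*e_{12} + b13*e_{13} + b23*e_{23} with a^2 + b12^2 + b13^2 + b23^2 = 1 (so R^-1 = ~R). Expanding the columns R e_j ~R gives tr M = 4a^2 - 1 and, from the antisymmetric part, M21 - M12 = -4a*b12, M13 - M31 = 4a*b13, M32 - M23 = -4a*b23.
Here tr M = -\frac{133}{169}, so a^2 = (1 + tr M)/4 = \frac{9}{169} and a = ±\frac{3}{13}. Taking a = \frac{3}{13}: M21 - M12 = \frac{576}{845}, M13 - M31 = \frac{432}{845}, M32 - M23 = \frac{48}{169}, giving b12 = -\frac{48}{65}, b13 = \frac{36}{65}, b23 = -\frac{4}{13}, i.e. R = \frac{3}{13} - \frac{48}{65} e_{12} + \frac{36}{65} e_{13} - \frac{4}{13} e_{23}.
Its e_{23} coefficient is negative, so report the other preimage -R.
Answer: -\frac{3}{13} + \frac{48}{65} e_{12} - \frac{36}{65} e_{13} + \frac{4}{13} e_{23}. Recall the cover is two-to-one: with M of trace -\frac{133}{169}, both preimages act alike, and the stated e_{23} sign chooses the sheet.
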